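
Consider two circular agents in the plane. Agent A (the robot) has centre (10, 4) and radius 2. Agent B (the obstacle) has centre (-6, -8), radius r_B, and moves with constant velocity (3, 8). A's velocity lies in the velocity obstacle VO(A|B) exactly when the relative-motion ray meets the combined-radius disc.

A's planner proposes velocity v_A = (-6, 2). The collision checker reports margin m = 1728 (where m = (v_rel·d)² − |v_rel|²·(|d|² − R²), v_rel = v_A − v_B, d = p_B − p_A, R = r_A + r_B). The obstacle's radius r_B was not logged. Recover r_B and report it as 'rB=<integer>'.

m = 1728
d = (-16, -12);  v_rel = (-9, -6),  |v_rel|² = 117
v_rel×d = (-9)·(-12) − (-6)·(-16) = 12
since m = R²·117 − 12²:  R² = (144 + 1728) / 117 = 16
R = √16 = 4  ⇒  r_B = 4 − 2 = 2

rB=2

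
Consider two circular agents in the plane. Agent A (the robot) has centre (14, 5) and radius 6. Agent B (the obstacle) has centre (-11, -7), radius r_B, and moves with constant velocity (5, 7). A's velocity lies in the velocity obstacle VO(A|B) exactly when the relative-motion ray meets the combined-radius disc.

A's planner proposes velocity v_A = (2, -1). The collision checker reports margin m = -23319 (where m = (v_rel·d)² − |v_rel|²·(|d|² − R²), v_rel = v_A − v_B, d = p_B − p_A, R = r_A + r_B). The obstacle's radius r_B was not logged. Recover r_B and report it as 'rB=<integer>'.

m = -23319
d = (-25, -12);  v_rel = (-3, -8),  |v_rel|² = 73
v_rel×d = (-3)·(-12) − (-8)·(-25) = -164
since m = R²·73 − (-164)²:  R² = (26896 + -23319) / 73 = 49
R = √49 = 7  ⇒  r_B = 7 − 6 = 1

rB=1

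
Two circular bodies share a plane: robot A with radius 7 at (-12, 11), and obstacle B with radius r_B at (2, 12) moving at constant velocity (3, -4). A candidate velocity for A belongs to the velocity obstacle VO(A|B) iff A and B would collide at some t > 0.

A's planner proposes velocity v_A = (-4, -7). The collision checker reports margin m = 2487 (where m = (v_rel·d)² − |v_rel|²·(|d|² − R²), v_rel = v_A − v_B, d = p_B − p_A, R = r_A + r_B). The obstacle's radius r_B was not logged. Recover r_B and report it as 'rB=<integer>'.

m = 2487
d = (14, 1);  v_rel = (-7, -3),  |v_rel|² = 58
v_rel×d = (-7)·(1) − (-3)·(14) = 35
since m = R²·58 − 35²:  R² = (1225 + 2487) / 58 = 64
R = √64 = 8  ⇒  r_B = 8 − 7 = 1

rB=1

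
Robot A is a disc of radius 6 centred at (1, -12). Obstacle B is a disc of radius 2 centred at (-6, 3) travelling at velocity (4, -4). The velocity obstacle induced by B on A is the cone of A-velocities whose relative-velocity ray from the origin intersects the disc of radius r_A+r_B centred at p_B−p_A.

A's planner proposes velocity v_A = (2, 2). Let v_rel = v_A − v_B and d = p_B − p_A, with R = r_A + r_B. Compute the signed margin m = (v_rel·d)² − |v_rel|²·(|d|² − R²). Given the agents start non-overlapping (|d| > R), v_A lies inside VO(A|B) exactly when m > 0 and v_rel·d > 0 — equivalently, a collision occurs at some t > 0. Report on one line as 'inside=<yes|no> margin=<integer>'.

d = (-7, 15),  |d|² = 274;  R = 6+2 = 8,  c = 274−8² = 210
v_rel = (-2, 6),  |v_rel|² = 40;  v_rel·d = (-2)·(-7) + (6)·(15) = 104
40·t² − 208·t + 210 = 0  ⇒  m = 104² − 40·210 = 2416
m = 2416 > 0,  v_rel·d = 104 > 0  ⇒  inside

inside=yes margin=2416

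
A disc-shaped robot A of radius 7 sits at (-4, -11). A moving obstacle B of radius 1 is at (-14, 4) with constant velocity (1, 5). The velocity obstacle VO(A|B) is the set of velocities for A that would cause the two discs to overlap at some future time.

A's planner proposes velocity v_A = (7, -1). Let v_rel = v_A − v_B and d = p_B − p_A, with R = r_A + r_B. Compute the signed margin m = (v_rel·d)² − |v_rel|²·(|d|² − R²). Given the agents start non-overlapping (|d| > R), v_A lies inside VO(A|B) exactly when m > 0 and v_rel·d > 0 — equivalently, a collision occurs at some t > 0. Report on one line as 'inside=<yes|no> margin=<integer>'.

d = (-10, 15),  |d|² = 325;  R = 7+1 = 8,  c = 325−8² = 261
v_rel = (6, -6),  |v_rel|² = 72;  v_rel·d = (6)·(-10) + (-6)·(15) = -150
72·t² + 300·t + 261 = 0  ⇒  m = (-150)² − 72·261 = 3708
m = 3708 > 0,  v_rel·d = -150 < 0  ⇒  outside

inside=no margin=3708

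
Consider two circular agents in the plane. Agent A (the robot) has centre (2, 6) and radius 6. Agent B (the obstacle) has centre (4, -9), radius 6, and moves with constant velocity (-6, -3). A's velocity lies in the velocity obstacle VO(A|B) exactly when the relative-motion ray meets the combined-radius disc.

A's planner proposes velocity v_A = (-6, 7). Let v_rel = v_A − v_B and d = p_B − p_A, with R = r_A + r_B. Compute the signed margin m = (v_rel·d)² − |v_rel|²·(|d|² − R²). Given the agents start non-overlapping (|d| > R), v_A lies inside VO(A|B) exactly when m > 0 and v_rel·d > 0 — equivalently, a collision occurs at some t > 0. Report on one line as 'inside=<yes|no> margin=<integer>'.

d = (2, -15),  |d|² = 229;  R = 6+6 = 12,  c = 229−12² = 85
v_rel = (0, 10),  |v_rel|² = 100;  v_rel·d = (0)·(2) + (10)·(-15) = -150
100·t² + 300·t + 85 = 0  ⇒  m = (-150)² − 100·85 = 14000
m = 14000 > 0,  v_rel·d = -150 < 0  ⇒  outside

inside=no margin=14000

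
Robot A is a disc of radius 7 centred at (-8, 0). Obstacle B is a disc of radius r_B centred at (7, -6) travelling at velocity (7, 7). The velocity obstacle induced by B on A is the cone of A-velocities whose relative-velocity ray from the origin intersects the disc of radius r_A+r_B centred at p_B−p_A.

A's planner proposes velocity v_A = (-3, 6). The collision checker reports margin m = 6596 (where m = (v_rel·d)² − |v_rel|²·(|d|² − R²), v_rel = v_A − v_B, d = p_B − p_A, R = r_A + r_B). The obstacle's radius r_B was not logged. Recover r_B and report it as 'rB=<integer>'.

m = 6596
d = (15, -6);  v_rel = (-10, -1),  |v_rel|² = 101
v_rel×d = (-10)·(-6) − (-1)·(15) = 75
since m = R²·101 − 75²:  R² = (5625 + 6596) / 101 = 121
R = √121 = 11  ⇒  r_B = 11 − 7 = 4

rB=4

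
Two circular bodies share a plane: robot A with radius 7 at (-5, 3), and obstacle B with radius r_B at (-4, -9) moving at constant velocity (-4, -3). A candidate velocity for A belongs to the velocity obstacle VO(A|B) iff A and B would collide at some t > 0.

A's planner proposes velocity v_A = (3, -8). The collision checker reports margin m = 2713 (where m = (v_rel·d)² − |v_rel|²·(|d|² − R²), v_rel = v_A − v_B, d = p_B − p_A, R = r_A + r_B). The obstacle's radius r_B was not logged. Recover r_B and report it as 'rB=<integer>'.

m = 2713
d = (1, -12);  v_rel = (7, -5),  |v_rel|² = 74
v_rel×d = (7)·(-12) − (-5)·(1) = -79
since m = R²·74 − (-79)²:  R² = (6241 + 2713) / 74 = 121
R = √121 = 11  ⇒  r_B = 11 − 7 = 4

rB=4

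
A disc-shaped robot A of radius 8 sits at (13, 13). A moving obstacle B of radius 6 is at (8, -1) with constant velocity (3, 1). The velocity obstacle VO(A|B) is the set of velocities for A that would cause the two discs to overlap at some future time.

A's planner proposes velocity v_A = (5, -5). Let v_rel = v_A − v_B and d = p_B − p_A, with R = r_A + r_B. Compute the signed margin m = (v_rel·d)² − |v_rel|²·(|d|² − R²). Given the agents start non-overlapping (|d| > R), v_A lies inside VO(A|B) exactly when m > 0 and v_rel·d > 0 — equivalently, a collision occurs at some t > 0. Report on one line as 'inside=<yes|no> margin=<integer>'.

d = (-5, -14),  |d|² = 221;  R = 8+6 = 14,  c = 221−14² = 25
v_rel = (2, -6),  |v_rel|² = 40;  v_rel·d = (2)·(-5) + (-6)·(-14) = 74
40·t² − 148·t + 25 = 0  ⇒  m = 74² − 40·25 = 4476
m = 4476 > 0,  v_rel·d = 74 > 0  ⇒  inside

inside=yes margin=4476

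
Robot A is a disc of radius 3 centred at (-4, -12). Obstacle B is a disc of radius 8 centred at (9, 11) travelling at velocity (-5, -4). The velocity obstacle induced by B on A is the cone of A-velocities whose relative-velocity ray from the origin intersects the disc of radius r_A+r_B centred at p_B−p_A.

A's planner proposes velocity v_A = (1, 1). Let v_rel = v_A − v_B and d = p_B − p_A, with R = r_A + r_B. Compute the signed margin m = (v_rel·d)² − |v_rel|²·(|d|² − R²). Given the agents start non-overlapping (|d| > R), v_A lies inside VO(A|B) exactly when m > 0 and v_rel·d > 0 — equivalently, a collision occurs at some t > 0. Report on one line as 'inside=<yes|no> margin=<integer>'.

d = (13, 23),  |d|² = 698;  R = 3+8 = 11,  c = 698−11² = 577
v_rel = (6, 5),  |v_rel|² = 61;  v_rel·d = (6)·(13) + (5)·(23) = 193
61·t² − 386·t + 577 = 0  ⇒  m = 193² − 61·577 = 2052
m = 2052 > 0,  v_rel·d = 193 > 0  ⇒  inside

inside=yes margin=2052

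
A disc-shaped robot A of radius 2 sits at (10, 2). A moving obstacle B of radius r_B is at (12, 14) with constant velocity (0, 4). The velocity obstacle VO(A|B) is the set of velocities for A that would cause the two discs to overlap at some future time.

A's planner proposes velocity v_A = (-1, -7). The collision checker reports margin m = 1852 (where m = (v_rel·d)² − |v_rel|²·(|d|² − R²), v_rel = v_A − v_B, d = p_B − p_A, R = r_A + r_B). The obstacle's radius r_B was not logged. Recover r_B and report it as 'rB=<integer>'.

m = 1852
d = (2, 12);  v_rel = (-1, -11),  |v_rel|² = 122
v_rel×d = (-1)·(12) − (-11)·(2) = 10
since m = R²·122 − 10²:  R² = (100 + 1852) / 122 = 16
R = √16 = 4  ⇒  r_B = 4 − 2 = 2

rB=2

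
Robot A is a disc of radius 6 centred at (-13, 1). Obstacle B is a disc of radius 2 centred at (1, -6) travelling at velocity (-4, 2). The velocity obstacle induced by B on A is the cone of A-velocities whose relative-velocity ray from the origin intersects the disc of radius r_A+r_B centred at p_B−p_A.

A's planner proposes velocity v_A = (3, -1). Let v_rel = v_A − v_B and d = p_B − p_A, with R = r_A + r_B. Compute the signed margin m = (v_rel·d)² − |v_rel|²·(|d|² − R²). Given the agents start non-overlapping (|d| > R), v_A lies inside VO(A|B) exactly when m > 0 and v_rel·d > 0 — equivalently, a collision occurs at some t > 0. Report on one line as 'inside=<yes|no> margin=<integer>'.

d = (14, -7),  |d|² = 245;  R = 6+2 = 8,  c = 245−8² = 181
v_rel = (7, -3),  |v_rel|² = 58;  v_rel·d = (7)·(14) + (-3)·(-7) = 119
58·t² − 238·t + 181 = 0  ⇒  m = 119² − 58·181 = 3663
m = 3663 > 0,  v_rel·d = 119 > 0  ⇒  inside

inside=yes margin=3663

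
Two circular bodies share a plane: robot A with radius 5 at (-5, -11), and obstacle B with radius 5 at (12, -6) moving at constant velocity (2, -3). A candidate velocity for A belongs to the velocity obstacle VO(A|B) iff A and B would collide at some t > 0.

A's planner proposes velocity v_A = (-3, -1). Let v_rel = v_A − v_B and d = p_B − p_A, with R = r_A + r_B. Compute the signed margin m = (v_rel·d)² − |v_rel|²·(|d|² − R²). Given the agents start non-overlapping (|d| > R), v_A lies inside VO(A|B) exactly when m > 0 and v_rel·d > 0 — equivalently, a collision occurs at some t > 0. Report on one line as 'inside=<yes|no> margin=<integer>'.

d = (17, 5),  |d|² = 314;  R = 5+5 = 10,  c = 314−10² = 214
v_rel = (-5, 2),  |v_rel|² = 29;  v_rel·d = (-5)·(17) + (2)·(5) = -75
29·t² + 150·t + 214 = 0  ⇒  m = (-75)² − 29·214 = -581
m = -581 < 0,  v_rel·d = -75 < 0  ⇒  outside

inside=no margin=-581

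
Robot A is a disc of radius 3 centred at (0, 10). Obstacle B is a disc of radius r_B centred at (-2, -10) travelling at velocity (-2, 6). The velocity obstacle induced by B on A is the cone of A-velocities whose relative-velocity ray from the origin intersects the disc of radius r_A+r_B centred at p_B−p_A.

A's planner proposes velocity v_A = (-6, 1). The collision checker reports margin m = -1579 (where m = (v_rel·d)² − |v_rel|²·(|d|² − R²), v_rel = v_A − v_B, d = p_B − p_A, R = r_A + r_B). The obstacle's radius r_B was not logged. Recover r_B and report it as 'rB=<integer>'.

m = -1579
d = (-2, -20);  v_rel = (-4, -5),  |v_rel|² = 41
v_rel×d = (-4)·(-20) − (-5)·(-2) = 70
since m = R²·41 − 70²:  R² = (4900 + -1579) / 41 = 81
R = √81 = 9  ⇒  r_B = 9 − 3 = 6

rB=6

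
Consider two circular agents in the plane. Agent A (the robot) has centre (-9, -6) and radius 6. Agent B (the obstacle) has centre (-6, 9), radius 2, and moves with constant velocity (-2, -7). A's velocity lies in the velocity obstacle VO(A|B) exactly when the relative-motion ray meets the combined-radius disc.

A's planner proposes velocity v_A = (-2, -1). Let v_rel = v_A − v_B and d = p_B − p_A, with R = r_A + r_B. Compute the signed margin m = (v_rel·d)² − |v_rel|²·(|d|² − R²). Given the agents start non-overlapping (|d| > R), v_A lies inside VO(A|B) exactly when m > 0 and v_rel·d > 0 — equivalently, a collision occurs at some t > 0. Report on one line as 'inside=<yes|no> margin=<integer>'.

d = (3, 15),  |d|² = 234;  R = 6+2 = 8,  c = 234−8² = 170
v_rel = (0, 6),  |v_rel|² = 36;  v_rel·d = (0)·(3) + (6)·(15) = 90
36·t² − 180·t + 170 = 0  ⇒  m = 90² − 36·170 = 1980
m = 1980 > 0,  v_rel·d = 90 > 0  ⇒  inside

inside=yes margin=1980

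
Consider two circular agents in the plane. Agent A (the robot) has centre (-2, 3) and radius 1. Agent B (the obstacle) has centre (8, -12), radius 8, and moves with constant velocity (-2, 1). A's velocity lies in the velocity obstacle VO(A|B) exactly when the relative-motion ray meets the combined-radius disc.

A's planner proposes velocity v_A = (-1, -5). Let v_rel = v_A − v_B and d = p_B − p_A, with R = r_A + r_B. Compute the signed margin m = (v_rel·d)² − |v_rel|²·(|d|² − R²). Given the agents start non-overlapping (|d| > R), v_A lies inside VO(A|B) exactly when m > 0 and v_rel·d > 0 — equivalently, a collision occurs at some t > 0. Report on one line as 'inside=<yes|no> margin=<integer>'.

d = (10, -15),  |d|² = 325;  R = 1+8 = 9,  c = 325−9² = 244
v_rel = (1, -6),  |v_rel|² = 37;  v_rel·d = (1)·(10) + (-6)·(-15) = 100
37·t² − 200·t + 244 = 0  ⇒  m = 100² − 37·244 = 972
m = 972 > 0,  v_rel·d = 100 > 0  ⇒  inside

inside=yes margin=972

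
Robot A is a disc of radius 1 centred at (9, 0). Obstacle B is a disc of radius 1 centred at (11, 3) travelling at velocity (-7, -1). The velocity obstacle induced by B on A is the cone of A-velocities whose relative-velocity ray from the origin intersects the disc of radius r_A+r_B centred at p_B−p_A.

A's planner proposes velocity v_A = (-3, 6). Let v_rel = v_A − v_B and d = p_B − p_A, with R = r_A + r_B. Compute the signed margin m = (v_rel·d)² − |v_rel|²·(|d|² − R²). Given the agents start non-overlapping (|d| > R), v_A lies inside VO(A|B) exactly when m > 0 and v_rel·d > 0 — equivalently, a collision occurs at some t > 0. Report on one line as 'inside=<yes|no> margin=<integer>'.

d = (2, 3),  |d|² = 13;  R = 1+1 = 2,  c = 13−2² = 9
v_rel = (4, 7),  |v_rel|² = 65;  v_rel·d = (4)·(2) + (7)·(3) = 29
65·t² − 58·t + 9 = 0  ⇒  m = 29² − 65·9 = 256
m = 256 > 0,  v_rel·d = 29 > 0  ⇒  inside

inside=yes margin=256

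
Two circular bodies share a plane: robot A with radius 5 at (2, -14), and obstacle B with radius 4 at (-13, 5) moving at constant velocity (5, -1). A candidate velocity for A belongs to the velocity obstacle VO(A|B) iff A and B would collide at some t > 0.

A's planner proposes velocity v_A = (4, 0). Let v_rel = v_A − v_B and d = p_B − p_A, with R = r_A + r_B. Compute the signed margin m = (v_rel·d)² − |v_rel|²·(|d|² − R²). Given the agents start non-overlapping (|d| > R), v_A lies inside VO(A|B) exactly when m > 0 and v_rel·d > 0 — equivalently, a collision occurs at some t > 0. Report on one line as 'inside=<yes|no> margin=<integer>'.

d = (-15, 19),  |d|² = 586;  R = 5+4 = 9,  c = 586−9² = 505
v_rel = (-1, 1),  |v_rel|² = 2;  v_rel·d = (-1)·(-15) + (1)·(19) = 34
2·t² − 68·t + 505 = 0  ⇒  m = 34² − 2·505 = 146
m = 146 > 0,  v_rel·d = 34 > 0  ⇒  inside

inside=yes margin=146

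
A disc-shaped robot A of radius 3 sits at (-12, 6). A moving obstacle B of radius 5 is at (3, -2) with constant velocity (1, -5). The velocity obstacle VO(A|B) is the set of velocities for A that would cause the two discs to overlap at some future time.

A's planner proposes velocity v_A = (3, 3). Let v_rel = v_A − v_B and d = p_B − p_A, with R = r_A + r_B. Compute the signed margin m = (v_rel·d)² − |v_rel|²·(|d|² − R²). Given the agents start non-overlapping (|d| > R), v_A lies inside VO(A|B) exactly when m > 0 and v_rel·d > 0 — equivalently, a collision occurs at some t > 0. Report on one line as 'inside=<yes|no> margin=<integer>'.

d = (15, -8),  |d|² = 289;  R = 3+5 = 8,  c = 289−8² = 225
v_rel = (2, 8),  |v_rel|² = 68;  v_rel·d = (2)·(15) + (8)·(-8) = -34
68·t² + 68·t + 225 = 0  ⇒  m = (-34)² − 68·225 = -14144
m = -14144 < 0,  v_rel·d = -34 < 0  ⇒  outside

inside=no margin=-14144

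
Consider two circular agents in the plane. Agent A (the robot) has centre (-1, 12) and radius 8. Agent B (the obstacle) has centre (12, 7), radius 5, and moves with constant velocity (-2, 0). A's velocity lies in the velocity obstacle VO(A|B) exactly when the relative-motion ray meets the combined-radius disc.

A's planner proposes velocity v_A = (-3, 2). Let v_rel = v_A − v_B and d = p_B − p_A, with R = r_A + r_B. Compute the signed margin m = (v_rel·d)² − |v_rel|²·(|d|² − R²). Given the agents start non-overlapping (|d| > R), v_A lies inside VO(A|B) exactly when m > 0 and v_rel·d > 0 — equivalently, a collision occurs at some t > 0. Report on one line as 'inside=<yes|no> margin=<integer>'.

d = (13, -5),  |d|² = 194;  R = 8+5 = 13,  c = 194−13² = 25
v_rel = (-1, 2),  |v_rel|² = 5;  v_rel·d = (-1)·(13) + (2)·(-5) = -23
5·t² + 46·t + 25 = 0  ⇒  m = (-23)² − 5·25 = 404
m = 404 > 0,  v_rel·d = -23 < 0  ⇒  outside

inside=no margin=404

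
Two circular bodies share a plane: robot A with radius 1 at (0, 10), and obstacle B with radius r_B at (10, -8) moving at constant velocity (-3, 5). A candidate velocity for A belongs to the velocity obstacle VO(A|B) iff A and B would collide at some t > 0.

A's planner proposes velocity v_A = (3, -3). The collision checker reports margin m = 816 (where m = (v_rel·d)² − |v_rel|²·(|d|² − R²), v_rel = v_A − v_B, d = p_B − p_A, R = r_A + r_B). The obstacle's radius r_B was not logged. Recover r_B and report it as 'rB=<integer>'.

m = 816
d = (10, -18);  v_rel = (6, -8),  |v_rel|² = 100
v_rel×d = (6)·(-18) − (-8)·(10) = -28
since m = R²·100 − (-28)²:  R² = (784 + 816) / 100 = 16
R = √16 = 4  ⇒  r_B = 4 − 1 = 3

rB=3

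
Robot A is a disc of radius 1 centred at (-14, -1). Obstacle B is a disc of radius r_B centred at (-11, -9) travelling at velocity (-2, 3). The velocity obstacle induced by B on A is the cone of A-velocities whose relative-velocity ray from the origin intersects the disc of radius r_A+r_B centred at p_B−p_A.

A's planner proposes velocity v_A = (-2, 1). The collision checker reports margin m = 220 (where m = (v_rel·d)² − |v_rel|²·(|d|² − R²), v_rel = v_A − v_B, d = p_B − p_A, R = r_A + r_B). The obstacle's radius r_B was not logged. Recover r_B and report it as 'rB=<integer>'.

m = 220
d = (3, -8);  v_rel = (0, -2),  |v_rel|² = 4
v_rel×d = (0)·(-8) − (-2)·(3) = 6
since m = R²·4 − 6²:  R² = (36 + 220) / 4 = 64
R = √64 = 8  ⇒  r_B = 8 − 1 = 7

rB=7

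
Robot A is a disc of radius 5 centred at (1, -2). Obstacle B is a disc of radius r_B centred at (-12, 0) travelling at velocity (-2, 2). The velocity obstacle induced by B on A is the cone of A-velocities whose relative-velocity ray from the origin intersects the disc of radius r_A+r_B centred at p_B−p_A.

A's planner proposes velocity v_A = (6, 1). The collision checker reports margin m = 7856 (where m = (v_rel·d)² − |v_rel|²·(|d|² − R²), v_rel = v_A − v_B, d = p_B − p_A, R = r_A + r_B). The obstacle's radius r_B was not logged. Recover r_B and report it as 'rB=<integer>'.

m = 7856
d = (-13, 2);  v_rel = (8, -1),  |v_rel|² = 65
v_rel×d = (8)·(2) − (-1)·(-13) = 3
since m = R²·65 − 3²:  R² = (9 + 7856) / 65 = 121
R = √121 = 11  ⇒  r_B = 11 − 5 = 6

rB=6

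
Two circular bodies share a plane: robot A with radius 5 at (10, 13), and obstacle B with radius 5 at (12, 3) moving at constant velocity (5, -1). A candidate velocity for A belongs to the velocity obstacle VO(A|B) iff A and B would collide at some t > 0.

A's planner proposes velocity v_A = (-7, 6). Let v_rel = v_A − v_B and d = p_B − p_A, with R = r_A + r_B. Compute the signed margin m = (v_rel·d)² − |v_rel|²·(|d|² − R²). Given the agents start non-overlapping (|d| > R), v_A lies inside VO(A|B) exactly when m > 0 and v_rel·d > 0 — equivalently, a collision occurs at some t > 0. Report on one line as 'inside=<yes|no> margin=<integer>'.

d = (2, -10),  |d|² = 104;  R = 5+5 = 10,  c = 104−10² = 4
v_rel = (-12, 7),  |v_rel|² = 193;  v_rel·d = (-12)·(2) + (7)·(-10) = -94
193·t² + 188·t + 4 = 0  ⇒  m = (-94)² − 193·4 = 8064
m = 8064 > 0,  v_rel·d = -94 < 0  ⇒  outside

inside=no margin=8064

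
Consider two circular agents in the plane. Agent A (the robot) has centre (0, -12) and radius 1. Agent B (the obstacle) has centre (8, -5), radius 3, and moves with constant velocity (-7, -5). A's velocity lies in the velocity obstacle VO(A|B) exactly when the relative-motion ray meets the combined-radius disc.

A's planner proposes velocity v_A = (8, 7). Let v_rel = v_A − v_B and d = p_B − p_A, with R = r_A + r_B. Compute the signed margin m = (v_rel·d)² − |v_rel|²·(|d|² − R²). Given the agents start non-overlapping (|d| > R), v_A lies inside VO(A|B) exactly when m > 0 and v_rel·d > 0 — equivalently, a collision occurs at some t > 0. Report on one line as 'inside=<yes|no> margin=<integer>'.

d = (8, 7),  |d|² = 113;  R = 1+3 = 4,  c = 113−4² = 97
v_rel = (15, 12),  |v_rel|² = 369;  v_rel·d = (15)·(8) + (12)·(7) = 204
369·t² − 408·t + 97 = 0  ⇒  m = 204² − 369·97 = 5823
m = 5823 > 0,  v_rel·d = 204 > 0  ⇒  inside

inside=yes margin=5823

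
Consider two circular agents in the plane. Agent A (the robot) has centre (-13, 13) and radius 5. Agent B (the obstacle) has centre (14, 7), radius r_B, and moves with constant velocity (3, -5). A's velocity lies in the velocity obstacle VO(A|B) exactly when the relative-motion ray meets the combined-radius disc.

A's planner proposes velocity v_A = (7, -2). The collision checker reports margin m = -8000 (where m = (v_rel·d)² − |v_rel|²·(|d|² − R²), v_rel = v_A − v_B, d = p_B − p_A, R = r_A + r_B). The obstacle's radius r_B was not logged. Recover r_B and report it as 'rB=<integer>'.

m = -8000
d = (27, -6);  v_rel = (4, 3),  |v_rel|² = 25
v_rel×d = (4)·(-6) − (3)·(27) = -105
since m = R²·25 − (-105)²:  R² = (11025 + -8000) / 25 = 121
R = √121 = 11  ⇒  r_B = 11 − 5 = 6

rB=6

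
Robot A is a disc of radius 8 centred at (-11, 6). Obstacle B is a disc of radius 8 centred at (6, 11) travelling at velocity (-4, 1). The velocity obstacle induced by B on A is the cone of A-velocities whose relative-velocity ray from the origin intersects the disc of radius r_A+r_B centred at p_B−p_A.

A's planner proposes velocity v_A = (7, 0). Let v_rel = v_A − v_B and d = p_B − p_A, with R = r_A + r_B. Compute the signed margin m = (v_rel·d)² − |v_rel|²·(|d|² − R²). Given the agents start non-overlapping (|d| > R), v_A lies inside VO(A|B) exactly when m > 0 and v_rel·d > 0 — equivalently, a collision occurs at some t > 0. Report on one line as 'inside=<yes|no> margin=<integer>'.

d = (17, 5),  |d|² = 314;  R = 8+8 = 16,  c = 314−16² = 58
v_rel = (11, -1),  |v_rel|² = 122;  v_rel·d = (11)·(17) + (-1)·(5) = 182
122·t² − 364·t + 58 = 0  ⇒  m = 182² − 122·58 = 26048
m = 26048 > 0,  v_rel·d = 182 > 0  ⇒  inside

inside=yes margin=26048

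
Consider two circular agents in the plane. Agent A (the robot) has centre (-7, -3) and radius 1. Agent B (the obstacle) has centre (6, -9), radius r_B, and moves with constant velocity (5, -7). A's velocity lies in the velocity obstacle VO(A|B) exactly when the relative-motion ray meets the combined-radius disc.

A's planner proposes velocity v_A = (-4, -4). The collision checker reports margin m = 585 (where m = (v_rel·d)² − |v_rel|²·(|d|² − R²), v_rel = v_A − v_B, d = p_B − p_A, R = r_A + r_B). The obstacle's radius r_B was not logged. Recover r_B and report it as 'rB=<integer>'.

m = 585
d = (13, -6);  v_rel = (-9, 3),  |v_rel|² = 90
v_rel×d = (-9)·(-6) − (3)·(13) = 15
since m = R²·90 − 15²:  R² = (225 + 585) / 90 = 9
R = √9 = 3  ⇒  r_B = 3 − 1 = 2

rB=2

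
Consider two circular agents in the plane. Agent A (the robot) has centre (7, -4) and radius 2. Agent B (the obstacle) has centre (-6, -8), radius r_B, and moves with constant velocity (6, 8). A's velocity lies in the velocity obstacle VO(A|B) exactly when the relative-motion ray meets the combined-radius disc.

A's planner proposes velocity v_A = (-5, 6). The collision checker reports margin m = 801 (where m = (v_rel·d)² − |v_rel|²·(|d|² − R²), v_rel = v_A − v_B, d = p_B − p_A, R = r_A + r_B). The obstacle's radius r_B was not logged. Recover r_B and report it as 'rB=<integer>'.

m = 801
d = (-13, -4);  v_rel = (-11, -2),  |v_rel|² = 125
v_rel×d = (-11)·(-4) − (-2)·(-13) = 18
since m = R²·125 − 18²:  R² = (324 + 801) / 125 = 9
R = √9 = 3  ⇒  r_B = 3 − 2 = 1

rB=1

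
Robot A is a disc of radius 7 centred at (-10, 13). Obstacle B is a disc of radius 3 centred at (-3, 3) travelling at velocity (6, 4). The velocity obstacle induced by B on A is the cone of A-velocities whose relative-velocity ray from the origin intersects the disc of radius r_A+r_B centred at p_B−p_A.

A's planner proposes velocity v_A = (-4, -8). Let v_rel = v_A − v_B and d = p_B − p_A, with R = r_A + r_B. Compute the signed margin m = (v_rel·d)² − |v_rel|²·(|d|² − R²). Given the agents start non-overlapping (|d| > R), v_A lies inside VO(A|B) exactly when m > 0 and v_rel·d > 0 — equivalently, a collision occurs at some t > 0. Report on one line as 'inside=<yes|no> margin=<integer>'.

d = (7, -10),  |d|² = 149;  R = 7+3 = 10,  c = 149−10² = 49
v_rel = (-10, -12),  |v_rel|² = 244;  v_rel·d = (-10)·(7) + (-12)·(-10) = 50
244·t² − 100·t + 49 = 0  ⇒  m = 50² − 244·49 = -9456
m = -9456 < 0,  v_rel·d = 50 > 0  ⇒  outside

inside=no margin=-9456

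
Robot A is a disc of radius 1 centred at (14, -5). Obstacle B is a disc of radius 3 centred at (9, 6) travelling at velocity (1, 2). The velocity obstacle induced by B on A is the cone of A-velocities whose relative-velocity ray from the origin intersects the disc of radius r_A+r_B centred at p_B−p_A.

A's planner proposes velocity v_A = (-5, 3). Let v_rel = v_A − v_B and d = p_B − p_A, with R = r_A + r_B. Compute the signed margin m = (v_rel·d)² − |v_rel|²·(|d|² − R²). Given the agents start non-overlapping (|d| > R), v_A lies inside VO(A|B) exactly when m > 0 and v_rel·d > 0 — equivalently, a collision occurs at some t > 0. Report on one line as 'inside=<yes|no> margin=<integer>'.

d = (-5, 11),  |d|² = 146;  R = 1+3 = 4,  c = 146−4² = 130
v_rel = (-6, 1),  |v_rel|² = 37;  v_rel·d = (-6)·(-5) + (1)·(11) = 41
37·t² − 82·t + 130 = 0  ⇒  m = 41² − 37·130 = -3129
m = -3129 < 0,  v_rel·d = 41 > 0  ⇒  outside

inside=no margin=-3129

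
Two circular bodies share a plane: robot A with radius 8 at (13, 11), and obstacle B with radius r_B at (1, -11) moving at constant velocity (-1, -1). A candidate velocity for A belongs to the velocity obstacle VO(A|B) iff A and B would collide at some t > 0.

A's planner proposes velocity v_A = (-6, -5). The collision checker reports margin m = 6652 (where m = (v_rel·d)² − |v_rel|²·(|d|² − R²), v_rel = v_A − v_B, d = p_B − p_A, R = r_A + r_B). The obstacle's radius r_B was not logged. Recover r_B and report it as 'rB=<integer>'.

m = 6652
d = (-12, -22);  v_rel = (-5, -4),  |v_rel|² = 41
v_rel×d = (-5)·(-22) − (-4)·(-12) = 62
since m = R²·41 − 62²:  R² = (3844 + 6652) / 41 = 256
R = √256 = 16  ⇒  r_B = 16 − 8 = 8

rB=8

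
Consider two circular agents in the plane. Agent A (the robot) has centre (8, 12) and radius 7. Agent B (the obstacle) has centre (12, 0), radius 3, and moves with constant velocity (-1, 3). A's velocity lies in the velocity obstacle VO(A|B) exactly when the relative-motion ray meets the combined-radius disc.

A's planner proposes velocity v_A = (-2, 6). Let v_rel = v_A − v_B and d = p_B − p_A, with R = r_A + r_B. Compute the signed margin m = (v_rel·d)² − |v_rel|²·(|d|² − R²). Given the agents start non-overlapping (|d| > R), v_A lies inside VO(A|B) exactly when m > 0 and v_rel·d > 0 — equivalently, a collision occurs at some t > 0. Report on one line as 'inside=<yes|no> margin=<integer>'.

d = (4, -12),  |d|² = 160;  R = 7+3 = 10,  c = 160−10² = 60
v_rel = (-1, 3),  |v_rel|² = 10;  v_rel·d = (-1)·(4) + (3)·(-12) = -40
10·t² + 80·t + 60 = 0  ⇒  m = (-40)² − 10·60 = 1000
m = 1000 > 0,  v_rel·d = -40 < 0  ⇒  outside

inside=no margin=1000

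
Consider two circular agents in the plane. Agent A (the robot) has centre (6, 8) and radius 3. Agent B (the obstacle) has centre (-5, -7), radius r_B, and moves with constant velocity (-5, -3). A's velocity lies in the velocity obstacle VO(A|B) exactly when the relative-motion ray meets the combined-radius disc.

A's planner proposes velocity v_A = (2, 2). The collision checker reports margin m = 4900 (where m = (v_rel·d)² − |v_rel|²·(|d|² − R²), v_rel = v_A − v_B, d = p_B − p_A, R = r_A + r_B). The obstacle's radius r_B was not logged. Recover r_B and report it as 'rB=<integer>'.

m = 4900
d = (-11, -15);  v_rel = (7, 5),  |v_rel|² = 74
v_rel×d = (7)·(-15) − (5)·(-11) = -50
since m = R²·74 − (-50)²:  R² = (2500 + 4900) / 74 = 100
R = √100 = 10  ⇒  r_B = 10 − 3 = 7

rB=7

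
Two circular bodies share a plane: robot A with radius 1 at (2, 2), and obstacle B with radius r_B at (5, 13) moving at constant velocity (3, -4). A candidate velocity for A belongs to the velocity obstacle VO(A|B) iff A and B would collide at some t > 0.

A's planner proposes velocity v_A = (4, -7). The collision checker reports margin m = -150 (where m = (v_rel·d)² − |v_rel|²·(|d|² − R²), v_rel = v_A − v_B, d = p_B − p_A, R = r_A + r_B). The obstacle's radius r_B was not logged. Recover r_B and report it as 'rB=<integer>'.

m = -150
d = (3, 11);  v_rel = (1, -3),  |v_rel|² = 10
v_rel×d = (1)·(11) − (-3)·(3) = 20
since m = R²·10 − 20²:  R² = (400 + -150) / 10 = 25
R = √25 = 5  ⇒  r_B = 5 − 1 = 4

rB=4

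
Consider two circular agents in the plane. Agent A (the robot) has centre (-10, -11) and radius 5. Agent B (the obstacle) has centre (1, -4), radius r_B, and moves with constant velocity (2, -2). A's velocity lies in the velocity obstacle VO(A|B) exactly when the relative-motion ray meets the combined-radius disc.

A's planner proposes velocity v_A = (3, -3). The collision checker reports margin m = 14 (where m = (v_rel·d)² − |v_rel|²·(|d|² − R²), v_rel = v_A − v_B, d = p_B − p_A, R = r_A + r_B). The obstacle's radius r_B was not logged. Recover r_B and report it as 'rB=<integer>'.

m = 14
d = (11, 7);  v_rel = (1, -1),  |v_rel|² = 2
v_rel×d = (1)·(7) − (-1)·(11) = 18
since m = R²·2 − 18²:  R² = (324 + 14) / 2 = 169
R = √169 = 13  ⇒  r_B = 13 − 5 = 8

rB=8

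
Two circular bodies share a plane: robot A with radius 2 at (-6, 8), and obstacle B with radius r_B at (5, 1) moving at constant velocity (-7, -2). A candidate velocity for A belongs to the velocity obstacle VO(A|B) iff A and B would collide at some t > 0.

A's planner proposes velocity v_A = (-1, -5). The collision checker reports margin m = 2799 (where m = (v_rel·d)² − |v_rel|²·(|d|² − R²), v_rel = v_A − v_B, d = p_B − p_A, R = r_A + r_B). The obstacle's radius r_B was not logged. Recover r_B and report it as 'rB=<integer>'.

m = 2799
d = (11, -7);  v_rel = (6, -3),  |v_rel|² = 45
v_rel×d = (6)·(-7) − (-3)·(11) = -9
since m = R²·45 − (-9)²:  R² = (81 + 2799) / 45 = 64
R = √64 = 8  ⇒  r_B = 8 − 2 = 6

rB=6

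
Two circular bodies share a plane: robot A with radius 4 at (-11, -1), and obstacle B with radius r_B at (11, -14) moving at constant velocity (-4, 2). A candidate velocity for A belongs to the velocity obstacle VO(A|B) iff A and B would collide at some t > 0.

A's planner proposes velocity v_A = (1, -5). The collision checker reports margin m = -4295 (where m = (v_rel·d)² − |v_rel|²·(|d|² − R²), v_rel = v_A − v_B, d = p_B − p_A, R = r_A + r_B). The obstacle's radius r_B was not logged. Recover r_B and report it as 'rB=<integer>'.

m = -4295
d = (22, -13);  v_rel = (5, -7),  |v_rel|² = 74
v_rel×d = (5)·(-13) − (-7)·(22) = 89
since m = R²·74 − 89²:  R² = (7921 + -4295) / 74 = 49
R = √49 = 7  ⇒  r_B = 7 − 4 = 3

rB=3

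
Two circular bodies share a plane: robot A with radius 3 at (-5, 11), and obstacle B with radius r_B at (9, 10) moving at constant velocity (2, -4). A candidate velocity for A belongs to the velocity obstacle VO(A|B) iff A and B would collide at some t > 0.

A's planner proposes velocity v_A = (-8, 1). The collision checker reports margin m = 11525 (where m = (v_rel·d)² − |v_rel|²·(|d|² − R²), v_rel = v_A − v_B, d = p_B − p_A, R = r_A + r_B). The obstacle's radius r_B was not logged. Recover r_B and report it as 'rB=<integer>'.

m = 11525
d = (14, -1);  v_rel = (-10, 5),  |v_rel|² = 125
v_rel×d = (-10)·(-1) − (5)·(14) = -60
since m = R²·125 − (-60)²:  R² = (3600 + 11525) / 125 = 121
R = √121 = 11  ⇒  r_B = 11 − 3 = 8

rB=8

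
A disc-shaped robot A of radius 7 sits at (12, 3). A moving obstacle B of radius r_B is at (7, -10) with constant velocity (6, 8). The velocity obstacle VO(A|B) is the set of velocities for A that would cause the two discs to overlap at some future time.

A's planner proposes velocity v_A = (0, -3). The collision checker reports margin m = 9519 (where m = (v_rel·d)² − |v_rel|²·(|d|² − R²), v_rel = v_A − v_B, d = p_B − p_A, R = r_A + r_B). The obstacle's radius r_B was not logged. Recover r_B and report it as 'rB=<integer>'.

m = 9519
d = (-5, -13);  v_rel = (-6, -11),  |v_rel|² = 157
v_rel×d = (-6)·(-13) − (-11)·(-5) = 23
since m = R²·157 − 23²:  R² = (529 + 9519) / 157 = 64
R = √64 = 8  ⇒  r_B = 8 − 7 = 1

rB=1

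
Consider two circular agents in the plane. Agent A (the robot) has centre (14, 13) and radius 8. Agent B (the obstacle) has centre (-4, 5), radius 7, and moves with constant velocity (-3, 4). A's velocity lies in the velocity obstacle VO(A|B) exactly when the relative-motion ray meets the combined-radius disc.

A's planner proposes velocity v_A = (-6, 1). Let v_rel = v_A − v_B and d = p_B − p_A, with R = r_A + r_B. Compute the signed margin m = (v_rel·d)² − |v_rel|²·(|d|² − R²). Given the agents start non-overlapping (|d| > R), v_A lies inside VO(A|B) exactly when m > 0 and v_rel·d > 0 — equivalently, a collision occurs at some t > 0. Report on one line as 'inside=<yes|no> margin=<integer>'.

d = (-18, -8),  |d|² = 388;  R = 8+7 = 15,  c = 388−15² = 163
v_rel = (-3, -3),  |v_rel|² = 18;  v_rel·d = (-3)·(-18) + (-3)·(-8) = 78
18·t² − 156·t + 163 = 0  ⇒  m = 78² − 18·163 = 3150
m = 3150 > 0,  v_rel·d = 78 > 0  ⇒  inside

inside=yes margin=3150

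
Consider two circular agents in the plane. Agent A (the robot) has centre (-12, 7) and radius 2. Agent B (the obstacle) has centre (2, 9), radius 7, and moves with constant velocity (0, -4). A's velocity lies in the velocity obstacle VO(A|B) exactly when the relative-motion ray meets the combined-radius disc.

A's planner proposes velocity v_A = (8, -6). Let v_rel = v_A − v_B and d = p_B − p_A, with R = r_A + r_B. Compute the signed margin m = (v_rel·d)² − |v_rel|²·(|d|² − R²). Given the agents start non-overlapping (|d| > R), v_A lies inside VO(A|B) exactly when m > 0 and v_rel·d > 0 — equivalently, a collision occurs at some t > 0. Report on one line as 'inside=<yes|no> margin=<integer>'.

d = (14, 2),  |d|² = 200;  R = 2+7 = 9,  c = 200−9² = 119
v_rel = (8, -2),  |v_rel|² = 68;  v_rel·d = (8)·(14) + (-2)·(2) = 108
68·t² − 216·t + 119 = 0  ⇒  m = 108² − 68·119 = 3572
m = 3572 > 0,  v_rel·d = 108 > 0  ⇒  inside

inside=yes margin=3572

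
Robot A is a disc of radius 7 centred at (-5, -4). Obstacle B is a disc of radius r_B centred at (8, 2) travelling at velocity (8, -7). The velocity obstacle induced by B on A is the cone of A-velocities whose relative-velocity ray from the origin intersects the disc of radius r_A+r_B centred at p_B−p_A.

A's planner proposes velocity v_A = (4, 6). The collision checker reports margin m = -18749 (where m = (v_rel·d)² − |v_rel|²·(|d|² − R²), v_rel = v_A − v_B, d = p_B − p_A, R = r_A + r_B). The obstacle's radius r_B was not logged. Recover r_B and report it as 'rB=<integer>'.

m = -18749
d = (13, 6);  v_rel = (-4, 13),  |v_rel|² = 185
v_rel×d = (-4)·(6) − (13)·(13) = -193
since m = R²·185 − (-193)²:  R² = (37249 + -18749) / 185 = 100
R = √100 = 10  ⇒  r_B = 10 − 7 = 3

rB=3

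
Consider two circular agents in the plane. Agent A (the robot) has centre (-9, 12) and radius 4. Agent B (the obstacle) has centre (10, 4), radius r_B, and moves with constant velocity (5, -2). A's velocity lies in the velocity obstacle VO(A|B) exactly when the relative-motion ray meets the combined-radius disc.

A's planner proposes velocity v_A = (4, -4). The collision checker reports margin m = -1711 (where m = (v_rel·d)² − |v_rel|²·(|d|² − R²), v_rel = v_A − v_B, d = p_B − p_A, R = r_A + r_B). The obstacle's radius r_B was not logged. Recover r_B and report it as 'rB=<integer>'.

m = -1711
d = (19, -8);  v_rel = (-1, -2),  |v_rel|² = 5
v_rel×d = (-1)·(-8) − (-2)·(19) = 46
since m = R²·5 − 46²:  R² = (2116 + -1711) / 5 = 81
R = √81 = 9  ⇒  r_B = 9 − 4 = 5

rB=5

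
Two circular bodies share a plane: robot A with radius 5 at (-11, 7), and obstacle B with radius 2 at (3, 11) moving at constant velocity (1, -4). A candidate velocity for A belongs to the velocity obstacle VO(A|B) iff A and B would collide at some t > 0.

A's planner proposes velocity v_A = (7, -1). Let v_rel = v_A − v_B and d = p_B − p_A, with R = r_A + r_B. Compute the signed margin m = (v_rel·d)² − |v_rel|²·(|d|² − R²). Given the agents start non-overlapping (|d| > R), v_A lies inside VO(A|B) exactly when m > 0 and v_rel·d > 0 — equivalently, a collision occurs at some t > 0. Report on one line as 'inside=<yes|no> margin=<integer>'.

d = (14, 4),  |d|² = 212;  R = 5+2 = 7,  c = 212−7² = 163
v_rel = (6, 3),  |v_rel|² = 45;  v_rel·d = (6)·(14) + (3)·(4) = 96
45·t² − 192·t + 163 = 0  ⇒  m = 96² − 45·163 = 1881
m = 1881 > 0,  v_rel·d = 96 > 0  ⇒  inside

inside=yes margin=1881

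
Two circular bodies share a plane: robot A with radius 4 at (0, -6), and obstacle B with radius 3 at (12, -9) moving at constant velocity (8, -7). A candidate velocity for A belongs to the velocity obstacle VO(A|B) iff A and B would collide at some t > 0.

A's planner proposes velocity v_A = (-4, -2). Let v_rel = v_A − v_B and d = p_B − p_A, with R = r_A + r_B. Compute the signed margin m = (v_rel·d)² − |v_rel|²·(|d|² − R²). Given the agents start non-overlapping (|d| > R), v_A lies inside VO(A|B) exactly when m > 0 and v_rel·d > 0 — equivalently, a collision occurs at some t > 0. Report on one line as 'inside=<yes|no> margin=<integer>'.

d = (12, -3),  |d|² = 153;  R = 4+3 = 7,  c = 153−7² = 104
v_rel = (-12, 5),  |v_rel|² = 169;  v_rel·d = (-12)·(12) + (5)·(-3) = -159
169·t² + 318·t + 104 = 0  ⇒  m = (-159)² − 169·104 = 7705
m = 7705 > 0,  v_rel·d = -159 < 0  ⇒  outside

inside=no margin=7705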